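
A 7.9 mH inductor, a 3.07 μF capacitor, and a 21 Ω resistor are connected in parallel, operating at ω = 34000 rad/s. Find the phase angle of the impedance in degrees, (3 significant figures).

X_L = ωL = 269 Ω
X_C = 1/(ωC) = 9.58 Ω
Parallel: admittances add. Y = 1/R + 1/(jωL) + jωC
Y = (0.0476 + j0.101) S
|Y| = 0.111 S → |Z| = 1/|Y| = 8.98 Ω, ∠Z = −∠Y = -64.7°

-64.7°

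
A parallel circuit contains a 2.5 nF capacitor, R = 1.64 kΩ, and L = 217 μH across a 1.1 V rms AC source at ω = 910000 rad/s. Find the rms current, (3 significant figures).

X_L = ωL = 197 Ω
X_C = 1/(ωC) = 440 Ω
Parallel: admittances add. Y = 1/R + 1/(jωL) + jωC
Y = (0.000610 − j0.00279) S
|Y| = 0.00285 S → |Z| = 1/|Y| = 350 Ω, ∠Z = −∠Y = 77.7°
I = V/|Z| = 1.1/350 = 3.14 mA

3.14 mA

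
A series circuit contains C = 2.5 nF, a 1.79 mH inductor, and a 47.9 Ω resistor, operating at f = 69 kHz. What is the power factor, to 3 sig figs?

0.311

ω = 2πf = 433500 rad/s
X_L = ωL = 776 Ω
X_C = 1/(ωC) = 923 Ω
Net reactance X = X_L − X_C = -147 Ω
Z = 47.9 − j147 Ω
|Z| = √(47.9² + 147²) = 154 Ω
∠Z = arctan(-147/47.9) = -71.9°
cos φ = cos(-71.9°) = 0.311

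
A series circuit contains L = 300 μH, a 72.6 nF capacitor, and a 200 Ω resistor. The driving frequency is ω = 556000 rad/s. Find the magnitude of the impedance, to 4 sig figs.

245.3 Ω

X_L = ωL = 166.8 Ω
X_C = 1/(ωC) = 24.77 Ω
Net reactance X = X_L − X_C = 142.0 Ω
Z = 200.0 + j142.0 Ω
|Z| = √(200.0² + 142.0²) = 245.3 Ω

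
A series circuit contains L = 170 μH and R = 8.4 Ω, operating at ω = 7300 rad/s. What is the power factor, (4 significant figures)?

0.9893

X_L = ωL = 1.241 Ω
Z = 8.400 + j1.241 Ω
|Z| = √(8.400² + 1.241²) = 8.491 Ω
∠Z = arctan(1.241/8.400) = 8.404°
cos φ = cos(8.404°) = 0.9893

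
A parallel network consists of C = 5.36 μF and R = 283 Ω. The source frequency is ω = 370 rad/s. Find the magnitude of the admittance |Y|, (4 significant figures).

4.052 mS

X_C = 1/(ωC) = 504.2 Ω
Parallel: admittances add. Y = 1/R + jωC
Y = (0.003534 + j0.001983) S
|Y| = 0.004052 S → |Z| = 1/|Y| = 246.8 Ω, ∠Z = −∠Y = -29.30°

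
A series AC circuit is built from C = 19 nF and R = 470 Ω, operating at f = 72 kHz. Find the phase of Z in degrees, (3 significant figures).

ω = 2πf = 452400 rad/s
X_C = 1/(ωC) = 116 Ω
Z = 470 − j116 Ω
|Z| = √(470² + 116²) = 484 Ω
∠Z = arctan(-116/470) = -13.9°

-13.9°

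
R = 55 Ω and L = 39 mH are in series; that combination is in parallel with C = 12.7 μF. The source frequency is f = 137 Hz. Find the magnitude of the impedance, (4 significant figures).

ω = 2πf = 860.8 rad/s
X_L = ωL = 33.57 Ω
X_C = 1/(ωC) = 91.47 Ω
Branch 1 (R+jX_L): Z₁ = 55.00 + j33.57 Ω, |Z₁| = 64.44 Ω
Branch 2 (−jX_C): Z₂ = −j91.47 Ω
Parallel: Z = Z₁Z₂/(Z₁+Z₂), |Z| = 73.81 Ω, ∠Z = -12.13°

73.81 Ω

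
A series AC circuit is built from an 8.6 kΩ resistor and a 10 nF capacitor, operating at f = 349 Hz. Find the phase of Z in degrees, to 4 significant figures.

ω = 2πf = 2193 rad/s
X_C = 1/(ωC) = 45600 Ω
Z = 8600 − j45600 Ω
|Z| = √(8600² + 45600²) = 46410 Ω
∠Z = arctan(-45600/8600) = -79.32°

-79.32°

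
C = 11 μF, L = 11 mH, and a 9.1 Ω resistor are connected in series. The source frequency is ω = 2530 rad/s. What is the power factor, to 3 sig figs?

0.747

X_L = ωL = 27.8 Ω
X_C = 1/(ωC) = 35.9 Ω
Net reactance X = X_L − X_C = -8.10 Ω
Z = 9.10 − j8.10 Ω
|Z| = √(9.10² + 8.10²) = 12.2 Ω
∠Z = arctan(-8.10/9.10) = -41.7°
cos φ = cos(-41.7°) = 0.747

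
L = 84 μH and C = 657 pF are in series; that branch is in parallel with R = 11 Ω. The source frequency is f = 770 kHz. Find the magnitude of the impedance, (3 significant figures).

ω = 2πf = 4.838e+06 rad/s
X_L = ωL = 406 Ω
X_C = 1/(ωC) = 315 Ω
Branch 1: Z₁ = R = 11.0 Ω
Branch 2 (series LC): Z₂ = j(X_L − X_C) = j91.8 Ω
Parallel: Z = Z₁Z₂/(Z₁+Z₂), |Z| = 10.9 Ω, ∠Z = 6.83°

10.9 Ω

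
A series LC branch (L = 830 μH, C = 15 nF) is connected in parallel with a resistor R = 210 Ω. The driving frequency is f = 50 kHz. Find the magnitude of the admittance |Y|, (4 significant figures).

21.14 mS

ω = 2πf = 314200 rad/s
X_L = ωL = 260.8 Ω
X_C = 1/(ωC) = 212.2 Ω
Branch 1: Z₁ = R = 210.0 Ω
Branch 2 (series LC): Z₂ = j(X_L − X_C) = j48.55 Ω
Parallel: Z = Z₁Z₂/(Z₁+Z₂), |Z| = 47.30 Ω, ∠Z = 76.98°
|Y| = 1/|Z| = 21.14 mS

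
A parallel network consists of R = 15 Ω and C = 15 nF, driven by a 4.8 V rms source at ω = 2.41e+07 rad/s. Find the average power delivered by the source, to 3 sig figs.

X_C = 1/(ωC) = 2.77 Ω
Parallel: admittances add. Y = 1/R + jωC
Y = (0.0667 + j0.361) S
|Y| = 0.368 S → |Z| = 1/|Y| = 2.72 Ω, ∠Z = −∠Y = -79.6°
I = V/|Z| = 1.76 A
P = VI cos φ = 4.8 × 1.76 × cos(-79.6°) = 1.54 W

1.54 W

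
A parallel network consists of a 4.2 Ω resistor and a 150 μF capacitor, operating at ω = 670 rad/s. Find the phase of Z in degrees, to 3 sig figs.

X_C = 1/(ωC) = 9.95 Ω
Parallel: admittances add. Y = 1/R + jωC
Y = (0.238 + j0.100) S
|Y| = 0.258 S → |Z| = 1/|Y| = 3.87 Ω, ∠Z = −∠Y = -22.9°

-22.9°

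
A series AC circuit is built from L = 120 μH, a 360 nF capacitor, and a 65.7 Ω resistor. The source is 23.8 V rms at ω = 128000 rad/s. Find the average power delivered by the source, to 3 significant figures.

8.54 W

X_L = ωL = 15.4 Ω
X_C = 1/(ωC) = 21.7 Ω
Net reactance X = X_L − X_C = -6.34 Ω
Z = 65.7 − j6.34 Ω
|Z| = √(65.7² + 6.34²) = 66.0 Ω
∠Z = arctan(-6.34/65.7) = -5.51°
I = V/|Z| = 361 mA
P = VI cos φ = 23.8 × 0.361 × cos(-5.51°) = 8.54 W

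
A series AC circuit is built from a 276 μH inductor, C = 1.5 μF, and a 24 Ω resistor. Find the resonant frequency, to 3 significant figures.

7.82 kHz

ω₀ = 1/√(LC) = 1/√(0.000276 × 1.5e-06) = 49150 rad/s
f₀ = ω₀/(2π) = 7.82 kHz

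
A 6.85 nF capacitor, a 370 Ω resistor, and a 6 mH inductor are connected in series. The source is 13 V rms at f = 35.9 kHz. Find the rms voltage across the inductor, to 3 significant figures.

22.1 V

ω = 2πf = 225600 rad/s
X_L = ωL = 1350 Ω
X_C = 1/(ωC) = 647 Ω
Net reactance X = X_L − X_C = 706 Ω
Z = 370 + j706 Ω
|Z| = √(370² + 706²) = 797 Ω
I = V/|Z| = 16.3 mA
V_L = I·|Z_L| = 0.0163 × 1350 = 22.1 V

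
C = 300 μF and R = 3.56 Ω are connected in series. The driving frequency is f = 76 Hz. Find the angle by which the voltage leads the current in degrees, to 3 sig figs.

-63.0°

ω = 2πf = 477.5 rad/s
X_C = 1/(ωC) = 6.98 Ω
Z = 3.56 − j6.98 Ω
|Z| = √(3.56² + 6.98²) = 7.84 Ω
∠Z = arctan(-6.98/3.56) = -63.0°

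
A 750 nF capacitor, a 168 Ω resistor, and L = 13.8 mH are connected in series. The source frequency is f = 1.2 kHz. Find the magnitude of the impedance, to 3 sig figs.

ω = 2πf = 7540 rad/s
X_L = ωL = 104 Ω
X_C = 1/(ωC) = 177 Ω
Net reactance X = X_L − X_C = -72.8 Ω
Z = 168 − j72.8 Ω
|Z| = √(168² + 72.8²) = 183 Ω

183 Ω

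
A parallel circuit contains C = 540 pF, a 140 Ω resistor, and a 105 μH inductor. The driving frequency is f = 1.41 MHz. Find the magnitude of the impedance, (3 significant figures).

124 Ω

ω = 2πf = 8.859e+06 rad/s
X_L = ωL = 930 Ω
X_C = 1/(ωC) = 209 Ω
Parallel: admittances add. Y = 1/R + 1/(jωL) + jωC
Y = (0.00714 + j0.00371) S
|Y| = 0.00805 S → |Z| = 1/|Y| = 124 Ω, ∠Z = −∠Y = -27.4°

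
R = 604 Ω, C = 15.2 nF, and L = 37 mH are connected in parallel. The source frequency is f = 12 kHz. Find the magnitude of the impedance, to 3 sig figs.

545 Ω

ω = 2πf = 75400 rad/s
X_L = ωL = 2790 Ω
X_C = 1/(ωC) = 873 Ω
Parallel: admittances add. Y = 1/R + 1/(jωL) + jωC
Y = (0.00166 + j0.000788) S
|Y| = 0.00183 S → |Z| = 1/|Y| = 545 Ω, ∠Z = −∠Y = -25.4°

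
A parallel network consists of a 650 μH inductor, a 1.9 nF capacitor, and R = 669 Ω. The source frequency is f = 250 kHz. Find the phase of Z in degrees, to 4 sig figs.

-53.30°

ω = 2πf = 1.571e+06 rad/s
X_L = ωL = 1021 Ω
X_C = 1/(ωC) = 335.1 Ω
Parallel: admittances add. Y = 1/R + 1/(jωL) + jωC
Y = (0.001495 + j0.002005) S
|Y| = 0.002501 S → |Z| = 1/|Y| = 399.8 Ω, ∠Z = −∠Y = -53.30°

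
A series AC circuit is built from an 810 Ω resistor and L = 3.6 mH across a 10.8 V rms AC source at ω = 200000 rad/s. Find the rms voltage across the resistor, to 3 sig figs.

X_L = ωL = 720 Ω
Z = 810 + j720 Ω
|Z| = √(810² + 720²) = 1080 Ω
I = V/|Z| = 9.97 mA
V_R = I·|Z_R| = 0.00997 × 810 = 8.07 V

8.07 V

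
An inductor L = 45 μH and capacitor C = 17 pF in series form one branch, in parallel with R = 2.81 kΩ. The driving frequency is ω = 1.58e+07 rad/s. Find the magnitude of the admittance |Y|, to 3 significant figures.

487 μS

X_L = ωL = 711 Ω
X_C = 1/(ωC) = 3720 Ω
Branch 1: Z₁ = R = 2810 Ω
Branch 2 (series LC): Z₂ = j(X_L − X_C) = −j3010 Ω
Parallel: Z = Z₁Z₂/(Z₁+Z₂), |Z| = 2050 Ω, ∠Z = -43.0°
|Y| = 1/|Z| = 487 μS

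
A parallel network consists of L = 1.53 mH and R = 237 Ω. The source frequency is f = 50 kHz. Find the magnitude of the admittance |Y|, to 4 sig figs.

ω = 2πf = 314200 rad/s
X_L = ωL = 480.7 Ω
Parallel: admittances add. Y = 1/R + 1/(jωL)
Y = (0.004219 − j0.002080) S
|Y| = 0.004704 S → |Z| = 1/|Y| = 212.6 Ω, ∠Z = −∠Y = 26.25°

4.704 mS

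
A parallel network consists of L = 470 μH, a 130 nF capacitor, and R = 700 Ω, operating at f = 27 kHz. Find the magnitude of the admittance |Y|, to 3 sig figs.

9.62 mS

ω = 2πf = 169600 rad/s
X_L = ωL = 79.7 Ω
X_C = 1/(ωC) = 45.3 Ω
Parallel: admittances add. Y = 1/R + 1/(jωL) + jωC
Y = (0.00143 + j0.00951) S
|Y| = 0.00962 S → |Z| = 1/|Y| = 104 Ω, ∠Z = −∠Y = -81.5°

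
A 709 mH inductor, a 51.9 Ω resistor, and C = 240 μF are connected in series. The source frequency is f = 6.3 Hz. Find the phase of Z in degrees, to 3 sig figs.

ω = 2πf = 39.58 rad/s
X_L = ωL = 28.1 Ω
X_C = 1/(ωC) = 105 Ω
Net reactance X = X_L − X_C = -77.2 Ω
Z = 51.9 − j77.2 Ω
|Z| = √(51.9² + 77.2²) = 93.0 Ω
∠Z = arctan(-77.2/51.9) = -56.1°

-56.1°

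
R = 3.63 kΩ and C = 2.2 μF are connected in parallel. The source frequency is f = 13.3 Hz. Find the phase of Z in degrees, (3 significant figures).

ω = 2πf = 83.57 rad/s
X_C = 1/(ωC) = 5440 Ω
Parallel: admittances add. Y = 1/R + jωC
Y = (0.000275 + j0.000184) S
|Y| = 0.000331 S → |Z| = 1/|Y| = 3020 Ω, ∠Z = −∠Y = -33.7°

-33.7°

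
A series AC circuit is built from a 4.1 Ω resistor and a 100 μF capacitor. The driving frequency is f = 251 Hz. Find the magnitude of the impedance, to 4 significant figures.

ω = 2πf = 1577 rad/s
X_C = 1/(ωC) = 6.341 Ω
Z = 4.100 − j6.341 Ω
|Z| = √(4.100² + 6.341²) = 7.551 Ω

7.551 Ω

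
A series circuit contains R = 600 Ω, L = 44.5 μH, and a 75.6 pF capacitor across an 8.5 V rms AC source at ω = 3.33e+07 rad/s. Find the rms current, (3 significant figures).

6.86 mA

X_L = ωL = 1480 Ω
X_C = 1/(ωC) = 397 Ω
Net reactance X = X_L − X_C = 1080 Ω
Z = 600 + j1080 Ω
|Z| = √(600² + 1080²) = 1240 Ω
I = V/|Z| = 8.5/1240 = 6.86 mA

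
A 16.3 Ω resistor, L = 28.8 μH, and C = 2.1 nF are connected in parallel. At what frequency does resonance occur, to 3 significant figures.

ω₀ = 1/√(LC) = 1/√(2.88e-05 × 2.1e-09) = 4.066e+06 rad/s
f₀ = ω₀/(2π) = 647 kHz

647 kHz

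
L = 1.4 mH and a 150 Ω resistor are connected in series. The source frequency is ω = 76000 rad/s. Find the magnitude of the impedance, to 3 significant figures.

X_L = ωL = 106 Ω
Z = 150 + j106 Ω
|Z| = √(150² + 106²) = 184 Ω

184 Ω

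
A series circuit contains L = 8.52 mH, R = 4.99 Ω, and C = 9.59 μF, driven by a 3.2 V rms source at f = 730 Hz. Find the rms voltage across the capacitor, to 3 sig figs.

4.26 V

ω = 2πf = 4587 rad/s
X_L = ωL = 39.1 Ω
X_C = 1/(ωC) = 22.7 Ω
Net reactance X = X_L − X_C = 16.3 Ω
Z = 4.99 + j16.3 Ω
|Z| = √(4.99² + 16.3²) = 17.1 Ω
I = V/|Z| = 187 mA
V_C = I·|Z_C| = 0.187 × 22.7 = 4.26 V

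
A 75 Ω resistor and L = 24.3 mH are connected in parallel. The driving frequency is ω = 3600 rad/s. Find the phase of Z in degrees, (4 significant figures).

X_L = ωL = 87.48 Ω
Parallel: admittances add. Y = 1/R + 1/(jωL)
Y = (0.01333 − j0.01143) S
|Y| = 0.01756 S → |Z| = 1/|Y| = 56.94 Ω, ∠Z = −∠Y = 40.61°

40.61°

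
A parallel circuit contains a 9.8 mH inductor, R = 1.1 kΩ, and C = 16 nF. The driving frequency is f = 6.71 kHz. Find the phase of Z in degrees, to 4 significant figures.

62.49°

ω = 2πf = 42160 rad/s
X_L = ωL = 413.2 Ω
X_C = 1/(ωC) = 1482 Ω
Parallel: admittances add. Y = 1/R + 1/(jωL) + jωC
Y = (0.0009091 − j0.001746) S
|Y| = 0.001968 S → |Z| = 1/|Y| = 508.1 Ω, ∠Z = −∠Y = 62.49°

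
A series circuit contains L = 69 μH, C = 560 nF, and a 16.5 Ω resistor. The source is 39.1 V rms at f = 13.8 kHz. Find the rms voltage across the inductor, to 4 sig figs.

ω = 2πf = 86710 rad/s
X_L = ωL = 5.983 Ω
X_C = 1/(ωC) = 20.59 Ω
Net reactance X = X_L − X_C = -14.61 Ω
Z = 16.50 − j14.61 Ω
|Z| = √(16.50² + 14.61²) = 22.04 Ω
I = V/|Z| = 1.774 A
V_L = I·|Z_L| = 1.774 × 5.983 = 10.61 V

10.61 V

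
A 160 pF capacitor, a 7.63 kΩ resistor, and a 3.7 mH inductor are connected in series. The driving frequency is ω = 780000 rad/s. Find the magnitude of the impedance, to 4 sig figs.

9192 Ω

X_L = ωL = 2886 Ω
X_C = 1/(ωC) = 8013 Ω
Net reactance X = X_L − X_C = -5127 Ω
Z = 7630 − j5127 Ω
|Z| = √(7630² + 5127²) = 9192 Ω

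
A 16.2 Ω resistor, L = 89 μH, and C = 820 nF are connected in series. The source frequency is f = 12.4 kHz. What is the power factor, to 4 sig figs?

ω = 2πf = 77910 rad/s
X_L = ωL = 6.934 Ω
X_C = 1/(ωC) = 15.65 Ω
Net reactance X = X_L − X_C = -8.718 Ω
Z = 16.20 − j8.718 Ω
|Z| = √(16.20² + 8.718²) = 18.40 Ω
∠Z = arctan(-8.718/16.20) = -28.29°
cos φ = cos(-28.29°) = 0.8806

0.8806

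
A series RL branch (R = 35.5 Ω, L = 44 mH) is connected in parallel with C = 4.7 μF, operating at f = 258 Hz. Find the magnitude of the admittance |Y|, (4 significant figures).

ω = 2πf = 1621 rad/s
X_L = ωL = 71.33 Ω
X_C = 1/(ωC) = 131.3 Ω
Branch 1 (R+jX_L): Z₁ = 35.50 + j71.33 Ω, |Z₁| = 79.67 Ω
Branch 2 (−jX_C): Z₂ = −j131.3 Ω
Parallel: Z = Z₁Z₂/(Z₁+Z₂), |Z| = 150.1 Ω, ∠Z = 32.90°
|Y| = 1/|Z| = 6.661 mS

6.661 mS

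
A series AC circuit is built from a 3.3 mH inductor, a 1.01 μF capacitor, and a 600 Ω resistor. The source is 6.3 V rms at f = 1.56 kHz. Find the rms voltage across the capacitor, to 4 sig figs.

1.054 V

ω = 2πf = 9802 rad/s
X_L = ωL = 32.35 Ω
X_C = 1/(ωC) = 101.0 Ω
Net reactance X = X_L − X_C = -68.67 Ω
Z = 600.0 − j68.67 Ω
|Z| = √(600.0² + 68.67²) = 603.9 Ω
I = V/|Z| = 10.43 mA
V_C = I·|Z_C| = 0.01043 × 101.0 = 1.054 V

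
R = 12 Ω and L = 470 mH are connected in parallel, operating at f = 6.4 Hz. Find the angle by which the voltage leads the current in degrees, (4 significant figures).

ω = 2πf = 40.21 rad/s
X_L = ωL = 18.90 Ω
Parallel: admittances add. Y = 1/R + 1/(jωL)
Y = (0.08333 − j0.05291) S
|Y| = 0.09871 S → |Z| = 1/|Y| = 10.13 Ω, ∠Z = −∠Y = 32.41°

32.41°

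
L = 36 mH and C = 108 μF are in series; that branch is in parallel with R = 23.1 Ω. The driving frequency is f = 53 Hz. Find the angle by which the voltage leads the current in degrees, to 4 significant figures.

ω = 2πf = 333.0 rad/s
X_L = ωL = 11.99 Ω
X_C = 1/(ωC) = 27.80 Ω
Branch 1: Z₁ = R = 23.10 Ω
Branch 2 (series LC): Z₂ = j(X_L − X_C) = −j15.82 Ω
Parallel: Z = Z₁Z₂/(Z₁+Z₂), |Z| = 13.05 Ω, ∠Z = -55.60°

-55.60°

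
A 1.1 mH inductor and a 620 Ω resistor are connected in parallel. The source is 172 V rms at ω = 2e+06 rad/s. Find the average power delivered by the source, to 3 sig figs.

47.7 W

X_L = ωL = 2200 Ω
Parallel: admittances add. Y = 1/R + 1/(jωL)
Y = (0.00161 − j0.000455) S
|Y| = 0.00168 S → |Z| = 1/|Y| = 597 Ω, ∠Z = −∠Y = 15.7°
I = V/|Z| = 288 mA
P = VI cos φ = 172 × 0.288 × cos(15.7°) = 47.7 W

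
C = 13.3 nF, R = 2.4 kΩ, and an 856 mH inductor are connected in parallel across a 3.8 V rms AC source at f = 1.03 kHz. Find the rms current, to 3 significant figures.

ω = 2πf = 6472 rad/s
X_L = ωL = 5540 Ω
X_C = 1/(ωC) = 11600 Ω
Parallel: admittances add. Y = 1/R + 1/(jωL) + jωC
Y = (0.000417 − j9.44e-05) S
|Y| = 0.000427 S → |Z| = 1/|Y| = 2340 Ω, ∠Z = −∠Y = 12.8°
I = V/|Z| = 3.8/2340 = 1.62 mA

1.62 mA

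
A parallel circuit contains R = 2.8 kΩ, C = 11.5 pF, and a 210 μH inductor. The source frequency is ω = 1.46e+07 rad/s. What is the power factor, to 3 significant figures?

X_L = ωL = 3070 Ω
X_C = 1/(ωC) = 5960 Ω
Parallel: admittances add. Y = 1/R + 1/(jωL) + jωC
Y = (0.000357 − j0.000158) S
|Y| = 0.000391 S → |Z| = 1/|Y| = 2560 Ω, ∠Z = −∠Y = 23.9°
cos φ = cos(23.9°) = 0.914

0.914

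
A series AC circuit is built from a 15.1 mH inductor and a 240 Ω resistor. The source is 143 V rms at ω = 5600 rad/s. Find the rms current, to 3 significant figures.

562 mA

X_L = ωL = 84.6 Ω
Z = 240 + j84.6 Ω
|Z| = √(240² + 84.6²) = 254 Ω
I = V/|Z| = 143/254 = 562 mA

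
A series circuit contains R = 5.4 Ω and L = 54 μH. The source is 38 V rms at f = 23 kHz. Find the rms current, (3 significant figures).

ω = 2πf = 144500 rad/s
X_L = ωL = 7.80 Ω
Z = 5.40 + j7.80 Ω
|Z| = √(5.40² + 7.80²) = 9.49 Ω
I = V/|Z| = 38/9.49 = 4.00 A

4.00 A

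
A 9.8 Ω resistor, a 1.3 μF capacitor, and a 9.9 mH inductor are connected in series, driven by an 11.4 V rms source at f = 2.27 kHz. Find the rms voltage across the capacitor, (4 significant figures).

ω = 2πf = 14260 rad/s
X_L = ωL = 141.2 Ω
X_C = 1/(ωC) = 53.93 Ω
Net reactance X = X_L − X_C = 87.27 Ω
Z = 9.800 + j87.27 Ω
|Z| = √(9.800² + 87.27²) = 87.82 Ω
I = V/|Z| = 129.8 mA
V_C = I·|Z_C| = 0.1298 × 53.93 = 7.001 V

7.001 V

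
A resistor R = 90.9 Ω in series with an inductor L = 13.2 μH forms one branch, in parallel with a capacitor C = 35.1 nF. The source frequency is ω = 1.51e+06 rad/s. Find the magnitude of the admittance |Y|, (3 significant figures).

X_L = ωL = 19.9 Ω
X_C = 1/(ωC) = 18.9 Ω
Branch 1 (R+jX_L): Z₁ = 90.9 + j19.9 Ω, |Z₁| = 93.1 Ω
Branch 2 (−jX_C): Z₂ = −j18.9 Ω
Parallel: Z = Z₁Z₂/(Z₁+Z₂), |Z| = 19.3 Ω, ∠Z = -78.3°
|Y| = 1/|Z| = 51.8 mS

51.8 mS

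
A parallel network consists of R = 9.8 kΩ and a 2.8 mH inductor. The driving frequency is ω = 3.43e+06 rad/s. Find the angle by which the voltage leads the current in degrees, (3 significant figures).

45.6°

X_L = ωL = 9600 Ω
Parallel: admittances add. Y = 1/R + 1/(jωL)
Y = (0.000102 − j0.000104) S
|Y| = 0.000146 S → |Z| = 1/|Y| = 6860 Ω, ∠Z = −∠Y = 45.6°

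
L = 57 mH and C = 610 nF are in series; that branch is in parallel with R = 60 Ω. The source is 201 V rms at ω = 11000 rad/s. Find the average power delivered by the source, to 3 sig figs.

X_L = ωL = 627 Ω
X_C = 1/(ωC) = 149 Ω
Branch 1: Z₁ = R = 60.0 Ω
Branch 2 (series LC): Z₂ = j(X_L − X_C) = j478 Ω
Parallel: Z = Z₁Z₂/(Z₁+Z₂), |Z| = 59.5 Ω, ∠Z = 7.15°
I = V/|Z| = 3.38 A
P = VI cos φ = 201 × 3.38 × cos(7.15°) = 673 W

673 W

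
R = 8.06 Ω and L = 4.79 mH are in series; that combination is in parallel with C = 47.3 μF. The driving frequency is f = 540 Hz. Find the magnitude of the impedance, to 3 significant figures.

ω = 2πf = 3393 rad/s
X_L = ωL = 16.3 Ω
X_C = 1/(ωC) = 6.23 Ω
Branch 1 (R+jX_L): Z₁ = 8.06 + j16.3 Ω, |Z₁| = 18.1 Ω
Branch 2 (−jX_C): Z₂ = −j6.23 Ω
Parallel: Z = Z₁Z₂/(Z₁+Z₂), |Z| = 8.79 Ω, ∠Z = -77.6°

8.79 Ω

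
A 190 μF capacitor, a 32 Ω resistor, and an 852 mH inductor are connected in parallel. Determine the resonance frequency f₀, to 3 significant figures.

12.5 Hz

ω₀ = 1/√(LC) = 1/√(0.852 × 0.00019) = 78.60 rad/s
f₀ = ω₀/(2π) = 12.5 Hz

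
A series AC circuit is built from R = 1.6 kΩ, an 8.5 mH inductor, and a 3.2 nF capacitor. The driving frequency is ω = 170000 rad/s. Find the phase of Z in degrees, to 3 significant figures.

-13.8°

X_L = ωL = 1440 Ω
X_C = 1/(ωC) = 1840 Ω
Net reactance X = X_L − X_C = -393 Ω
Z = 1600 − j393 Ω
|Z| = √(1600² + 393²) = 1650 Ω
∠Z = arctan(-393/1600) = -13.8°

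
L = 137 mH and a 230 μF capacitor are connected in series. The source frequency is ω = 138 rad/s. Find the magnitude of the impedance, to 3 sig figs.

X_L = ωL = 18.9 Ω
X_C = 1/(ωC) = 31.5 Ω
Net reactance X = X_L − X_C = -12.6 Ω
Z = − j12.6 Ω
|Z| = √(0² + 12.6²) = 12.6 Ω

12.6 Ω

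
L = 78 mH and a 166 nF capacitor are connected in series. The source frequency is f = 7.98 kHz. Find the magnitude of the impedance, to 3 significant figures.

3790 Ω

ω = 2πf = 50140 rad/s
X_L = ωL = 3910 Ω
X_C = 1/(ωC) = 120 Ω
Net reactance X = X_L − X_C = 3790 Ω
Z = j3790 Ω
|Z| = √(0² + 3790²) = 3790 Ω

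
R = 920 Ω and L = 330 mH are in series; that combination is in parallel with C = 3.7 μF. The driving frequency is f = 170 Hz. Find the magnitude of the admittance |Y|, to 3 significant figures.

ω = 2πf = 1068 rad/s
X_L = ωL = 352 Ω
X_C = 1/(ωC) = 253 Ω
Branch 1 (R+jX_L): Z₁ = 920 + j352 Ω, |Z₁| = 985 Ω
Branch 2 (−jX_C): Z₂ = −j253 Ω
Parallel: Z = Z₁Z₂/(Z₁+Z₂), |Z| = 269 Ω, ∠Z = -75.2°
|Y| = 1/|Z| = 3.71 mS

3.71 mS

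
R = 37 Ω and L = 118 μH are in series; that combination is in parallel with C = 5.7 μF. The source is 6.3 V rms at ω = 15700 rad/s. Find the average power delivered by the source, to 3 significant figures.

1.07 W

X_L = ωL = 1.85 Ω
X_C = 1/(ωC) = 11.2 Ω
Branch 1 (R+jX_L): Z₁ = 37.0 + j1.85 Ω, |Z₁| = 37.0 Ω
Branch 2 (−jX_C): Z₂ = −j11.2 Ω
Parallel: Z = Z₁Z₂/(Z₁+Z₂), |Z| = 10.8 Ω, ∠Z = -73.0°
I = V/|Z| = 581 mA
P = VI cos φ = 6.3 × 0.581 × cos(-73.0°) = 1.07 W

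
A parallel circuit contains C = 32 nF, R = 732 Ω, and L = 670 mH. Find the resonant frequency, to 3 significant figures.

ω₀ = 1/√(LC) = 1/√(0.67 × 3.2e-08) = 6829 rad/s
f₀ = ω₀/(2π) = 1.09 kHz

1.09 kHz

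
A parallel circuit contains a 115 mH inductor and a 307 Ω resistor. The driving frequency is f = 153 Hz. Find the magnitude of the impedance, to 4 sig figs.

ω = 2πf = 961.3 rad/s
X_L = ωL = 110.6 Ω
Parallel: admittances add. Y = 1/R + 1/(jωL)
Y = (0.003257 − j0.009045) S
|Y| = 0.009614 S → |Z| = 1/|Y| = 104.0 Ω, ∠Z = −∠Y = 70.20°

104.0 Ω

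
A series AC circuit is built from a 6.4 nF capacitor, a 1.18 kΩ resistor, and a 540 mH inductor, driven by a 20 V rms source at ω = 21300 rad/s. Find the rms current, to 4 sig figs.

4.619 mA

X_L = ωL = 11500 Ω
X_C = 1/(ωC) = 7336 Ω
Net reactance X = X_L − X_C = 4166 Ω
Z = 1180 + j4166 Ω
|Z| = √(1180² + 4166²) = 4330 Ω
I = V/|Z| = 20/4330 = 4.619 mA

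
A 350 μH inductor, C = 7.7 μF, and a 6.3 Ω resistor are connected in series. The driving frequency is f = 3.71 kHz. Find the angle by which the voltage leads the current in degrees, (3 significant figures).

ω = 2πf = 23310 rad/s
X_L = ωL = 8.16 Ω
X_C = 1/(ωC) = 5.57 Ω
Net reactance X = X_L − X_C = 2.59 Ω
Z = 6.30 + j2.59 Ω
|Z| = √(6.30² + 2.59²) = 6.81 Ω
∠Z = arctan(2.59/6.30) = 22.3°

22.3°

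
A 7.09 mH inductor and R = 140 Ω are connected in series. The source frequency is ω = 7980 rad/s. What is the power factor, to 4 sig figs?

X_L = ωL = 56.58 Ω
Z = 140.0 + j56.58 Ω
|Z| = √(140.0² + 56.58²) = 151.0 Ω
∠Z = arctan(56.58/140.0) = 22.01°
cos φ = cos(22.01°) = 0.9272

0.9272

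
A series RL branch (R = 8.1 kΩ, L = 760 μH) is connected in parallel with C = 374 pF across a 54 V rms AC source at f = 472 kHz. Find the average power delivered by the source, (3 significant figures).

334 mW

ω = 2πf = 2.966e+06 rad/s
X_L = ωL = 2250 Ω
X_C = 1/(ωC) = 902 Ω
Branch 1 (R+jX_L): Z₁ = 8100 + j2250 Ω, |Z₁| = 8410 Ω
Branch 2 (−jX_C): Z₂ = −j902 Ω
Parallel: Z = Z₁Z₂/(Z₁+Z₂), |Z| = 923 Ω, ∠Z = -83.9°
I = V/|Z| = 58.5 mA
P = VI cos φ = 54 × 0.0585 × cos(-83.9°) = 334 mW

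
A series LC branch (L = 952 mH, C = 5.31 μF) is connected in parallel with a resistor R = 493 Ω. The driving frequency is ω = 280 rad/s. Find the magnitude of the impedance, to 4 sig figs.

313.4 Ω

X_L = ωL = 266.6 Ω
X_C = 1/(ωC) = 672.6 Ω
Branch 1: Z₁ = R = 493.0 Ω
Branch 2 (series LC): Z₂ = j(X_L − X_C) = −j406.0 Ω
Parallel: Z = Z₁Z₂/(Z₁+Z₂), |Z| = 313.4 Ω, ∠Z = -50.53°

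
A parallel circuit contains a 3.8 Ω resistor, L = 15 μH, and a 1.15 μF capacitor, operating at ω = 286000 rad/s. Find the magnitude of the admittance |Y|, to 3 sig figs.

X_L = ωL = 4.29 Ω
X_C = 1/(ωC) = 3.04 Ω
Parallel: admittances add. Y = 1/R + 1/(jωL) + jωC
Y = (0.263 + j0.0958) S
|Y| = 0.280 S → |Z| = 1/|Y| = 3.57 Ω, ∠Z = −∠Y = -20.0°

280 mS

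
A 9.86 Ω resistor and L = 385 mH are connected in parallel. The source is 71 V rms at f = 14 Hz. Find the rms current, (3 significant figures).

7.50 A

ω = 2πf = 87.96 rad/s
X_L = ωL = 33.9 Ω
Parallel: admittances add. Y = 1/R + 1/(jωL)
Y = (0.101 − j0.0295) S
|Y| = 0.106 S → |Z| = 1/|Y| = 9.47 Ω, ∠Z = −∠Y = 16.2°
I = V/|Z| = 71/9.47 = 7.50 A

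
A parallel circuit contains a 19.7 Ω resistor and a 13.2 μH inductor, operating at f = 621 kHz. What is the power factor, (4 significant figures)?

ω = 2πf = 3.902e+06 rad/s
X_L = ωL = 51.50 Ω
Parallel: admittances add. Y = 1/R + 1/(jωL)
Y = (0.05076 − j0.01942) S
|Y| = 0.05435 S → |Z| = 1/|Y| = 18.40 Ω, ∠Z = −∠Y = 20.93°
cos φ = cos(20.93°) = 0.9340

0.9340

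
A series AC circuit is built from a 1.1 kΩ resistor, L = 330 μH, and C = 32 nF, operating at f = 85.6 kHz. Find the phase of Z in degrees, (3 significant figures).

6.19°

ω = 2πf = 537800 rad/s
X_L = ωL = 177 Ω
X_C = 1/(ωC) = 58.1 Ω
Net reactance X = X_L − X_C = 119 Ω
Z = 1100 + j119 Ω
|Z| = √(1100² + 119²) = 1110 Ω
∠Z = arctan(119/1100) = 6.19°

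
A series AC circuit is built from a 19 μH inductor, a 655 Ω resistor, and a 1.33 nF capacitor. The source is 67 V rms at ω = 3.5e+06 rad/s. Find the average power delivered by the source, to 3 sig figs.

6.52 W

X_L = ωL = 66.5 Ω
X_C = 1/(ωC) = 215 Ω
Net reactance X = X_L − X_C = -148 Ω
Z = 655 − j148 Ω
|Z| = √(655² + 148²) = 672 Ω
∠Z = arctan(-148/655) = -12.8°
I = V/|Z| = 99.8 mA
P = VI cos φ = 67 × 0.0998 × cos(-12.8°) = 6.52 W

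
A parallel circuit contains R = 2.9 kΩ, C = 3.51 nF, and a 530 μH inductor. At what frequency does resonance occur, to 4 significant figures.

116.7 kHz

ω₀ = 1/√(LC) = 1/√(0.00053 × 3.51e-09) = 733200 rad/s
f₀ = ω₀/(2π) = 116.7 kHz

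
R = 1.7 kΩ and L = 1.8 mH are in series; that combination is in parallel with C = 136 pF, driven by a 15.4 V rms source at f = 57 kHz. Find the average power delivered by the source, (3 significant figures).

122 mW

ω = 2πf = 358100 rad/s
X_L = ωL = 645 Ω
X_C = 1/(ωC) = 20500 Ω
Branch 1 (R+jX_L): Z₁ = 1700 + j645 Ω, |Z₁| = 1820 Ω
Branch 2 (−jX_C): Z₂ = −j20500 Ω
Parallel: Z = Z₁Z₂/(Z₁+Z₂), |Z| = 1870 Ω, ∠Z = 15.9°
I = V/|Z| = 8.23 mA
P = VI cos φ = 15.4 × 0.00823 × cos(15.9°) = 122 mW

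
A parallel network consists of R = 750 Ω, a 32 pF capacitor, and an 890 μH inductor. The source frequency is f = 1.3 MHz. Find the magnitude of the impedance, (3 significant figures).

747 Ω

ω = 2πf = 8.168e+06 rad/s
X_L = ωL = 7270 Ω
X_C = 1/(ωC) = 3830 Ω
Parallel: admittances add. Y = 1/R + 1/(jωL) + jωC
Y = (0.00133 + j0.000124) S
|Y| = 0.00134 S → |Z| = 1/|Y| = 747 Ω, ∠Z = −∠Y = -5.31°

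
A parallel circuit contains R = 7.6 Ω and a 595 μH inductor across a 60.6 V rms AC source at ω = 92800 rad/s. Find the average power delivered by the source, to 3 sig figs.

X_L = ωL = 55.2 Ω
Parallel: admittances add. Y = 1/R + 1/(jωL)
Y = (0.132 − j0.0181) S
|Y| = 0.133 S → |Z| = 1/|Y| = 7.53 Ω, ∠Z = −∠Y = 7.84°
I = V/|Z| = 8.05 A
P = VI cos φ = 60.6 × 8.05 × cos(7.84°) = 483 W

483 W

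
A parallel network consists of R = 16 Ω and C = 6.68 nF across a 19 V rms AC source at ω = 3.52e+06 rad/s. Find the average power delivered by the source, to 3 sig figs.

X_C = 1/(ωC) = 42.5 Ω
Parallel: admittances add. Y = 1/R + jωC
Y = (0.0625 + j0.0235) S
|Y| = 0.0668 S → |Z| = 1/|Y| = 15.0 Ω, ∠Z = −∠Y = -20.6°
I = V/|Z| = 1.27 A
P = VI cos φ = 19 × 1.27 × cos(-20.6°) = 22.6 W

22.6 W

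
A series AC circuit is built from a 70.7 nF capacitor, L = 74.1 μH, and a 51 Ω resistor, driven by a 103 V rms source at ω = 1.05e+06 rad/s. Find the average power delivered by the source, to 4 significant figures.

80.28 W

X_L = ωL = 77.80 Ω
X_C = 1/(ωC) = 13.47 Ω
Net reactance X = X_L − X_C = 64.33 Ω
Z = 51.00 + j64.33 Ω
|Z| = √(51.00² + 64.33²) = 82.10 Ω
∠Z = arctan(64.33/51.00) = 51.59°
I = V/|Z| = 1.255 A
P = VI cos φ = 103 × 1.255 × cos(51.59°) = 80.28 W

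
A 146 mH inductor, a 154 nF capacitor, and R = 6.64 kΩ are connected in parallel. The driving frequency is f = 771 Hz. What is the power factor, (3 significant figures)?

0.220

ω = 2πf = 4844 rad/s
X_L = ωL = 707 Ω
X_C = 1/(ωC) = 1340 Ω
Parallel: admittances add. Y = 1/R + 1/(jωL) + jωC
Y = (0.000151 − j0.000668) S
|Y| = 0.000685 S → |Z| = 1/|Y| = 1460 Ω, ∠Z = −∠Y = 77.3°
cos φ = cos(77.3°) = 0.220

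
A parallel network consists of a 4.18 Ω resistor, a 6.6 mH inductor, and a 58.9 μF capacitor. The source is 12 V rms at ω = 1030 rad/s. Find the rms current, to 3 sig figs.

3.05 A

X_L = ωL = 6.80 Ω
X_C = 1/(ωC) = 16.5 Ω
Parallel: admittances add. Y = 1/R + 1/(jωL) + jωC
Y = (0.239 − j0.0864) S
|Y| = 0.254 S → |Z| = 1/|Y| = 3.93 Ω, ∠Z = −∠Y = 19.9°
I = V/|Z| = 12/3.93 = 3.05 A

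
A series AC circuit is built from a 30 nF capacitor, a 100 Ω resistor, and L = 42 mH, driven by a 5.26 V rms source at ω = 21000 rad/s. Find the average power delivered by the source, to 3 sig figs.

X_L = ωL = 882 Ω
X_C = 1/(ωC) = 1590 Ω
Net reactance X = X_L − X_C = -705 Ω
Z = 100 − j705 Ω
|Z| = √(100² + 705²) = 712 Ω
∠Z = arctan(-705/100) = -81.9°
I = V/|Z| = 7.38 mA
P = VI cos φ = 5.26 × 0.00738 × cos(-81.9°) = 5.45 mW

5.45 mW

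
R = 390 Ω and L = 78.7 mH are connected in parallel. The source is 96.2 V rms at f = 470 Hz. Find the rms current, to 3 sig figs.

482 mA

ω = 2πf = 2953 rad/s
X_L = ωL = 232 Ω
Parallel: admittances add. Y = 1/R + 1/(jωL)
Y = (0.00256 − j0.00430) S
|Y| = 0.00501 S → |Z| = 1/|Y| = 200 Ω, ∠Z = −∠Y = 59.2°
I = V/|Z| = 96.2/200 = 482 mA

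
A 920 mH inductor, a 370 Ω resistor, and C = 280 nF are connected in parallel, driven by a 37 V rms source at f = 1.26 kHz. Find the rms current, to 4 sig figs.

ω = 2πf = 7917 rad/s
X_L = ωL = 7283 Ω
X_C = 1/(ωC) = 451.1 Ω
Parallel: admittances add. Y = 1/R + 1/(jωL) + jωC
Y = (0.002703 + j0.002079) S
|Y| = 0.003410 S → |Z| = 1/|Y| = 293.2 Ω, ∠Z = −∠Y = -37.57°
I = V/|Z| = 37/293.2 = 126.2 mA

126.2 mA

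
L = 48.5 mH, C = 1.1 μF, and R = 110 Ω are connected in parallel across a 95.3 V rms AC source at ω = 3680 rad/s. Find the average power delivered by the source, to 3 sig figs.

82.6 W

X_L = ωL = 178 Ω
X_C = 1/(ωC) = 247 Ω
Parallel: admittances add. Y = 1/R + 1/(jωL) + jωC
Y = (0.00909 − j0.00155) S
|Y| = 0.00922 S → |Z| = 1/|Y| = 108 Ω, ∠Z = −∠Y = 9.71°
I = V/|Z| = 879 mA
P = VI cos φ = 95.3 × 0.879 × cos(9.71°) = 82.6 W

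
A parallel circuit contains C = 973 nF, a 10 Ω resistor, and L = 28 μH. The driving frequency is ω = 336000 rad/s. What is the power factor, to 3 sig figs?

X_L = ωL = 9.41 Ω
X_C = 1/(ωC) = 3.06 Ω
Parallel: admittances add. Y = 1/R + 1/(jωL) + jωC
Y = (0.100 + j0.221) S
|Y| = 0.242 S → |Z| = 1/|Y| = 4.13 Ω, ∠Z = −∠Y = -65.6°
cos φ = cos(-65.6°) = 0.413

0.413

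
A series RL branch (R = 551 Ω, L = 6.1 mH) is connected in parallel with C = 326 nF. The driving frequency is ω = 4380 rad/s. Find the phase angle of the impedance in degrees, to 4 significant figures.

X_L = ωL = 26.72 Ω
X_C = 1/(ωC) = 700.3 Ω
Branch 1 (R+jX_L): Z₁ = 551.0 + j26.72 Ω, |Z₁| = 551.6 Ω
Branch 2 (−jX_C): Z₂ = −j700.3 Ω
Parallel: Z = Z₁Z₂/(Z₁+Z₂), |Z| = 443.9 Ω, ∠Z = -36.51°

-36.51°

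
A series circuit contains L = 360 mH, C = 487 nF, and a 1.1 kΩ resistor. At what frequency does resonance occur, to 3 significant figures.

ω₀ = 1/√(LC) = 1/√(0.36 × 4.87e-07) = 2388 rad/s
f₀ = ω₀/(2π) = 380 Hz

380 Hz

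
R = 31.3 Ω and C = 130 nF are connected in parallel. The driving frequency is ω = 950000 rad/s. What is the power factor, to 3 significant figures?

X_C = 1/(ωC) = 8.10 Ω
Parallel: admittances add. Y = 1/R + jωC
Y = (0.0319 + j0.123) S
|Y| = 0.128 S → |Z| = 1/|Y| = 7.84 Ω, ∠Z = −∠Y = -75.5°
cos φ = cos(-75.5°) = 0.250

0.250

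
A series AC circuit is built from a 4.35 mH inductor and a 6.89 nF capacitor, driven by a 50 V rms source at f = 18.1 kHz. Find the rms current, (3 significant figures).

64.0 mA

ω = 2πf = 113700 rad/s
X_L = ωL = 495 Ω
X_C = 1/(ωC) = 1280 Ω
Net reactance X = X_L − X_C = -782 Ω
Z = − j782 Ω
|Z| = √(0² + 782²) = 782 Ω
I = V/|Z| = 50/782 = 64.0 mA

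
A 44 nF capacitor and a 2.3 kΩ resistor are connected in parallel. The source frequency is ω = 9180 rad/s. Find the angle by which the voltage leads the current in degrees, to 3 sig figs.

X_C = 1/(ωC) = 2480 Ω
Parallel: admittances add. Y = 1/R + jωC
Y = (0.000435 + j0.000404) S
|Y| = 0.000593 S → |Z| = 1/|Y| = 1690 Ω, ∠Z = −∠Y = -42.9°

-42.9°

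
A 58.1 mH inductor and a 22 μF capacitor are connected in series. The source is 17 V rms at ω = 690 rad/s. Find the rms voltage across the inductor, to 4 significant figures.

X_L = ωL = 40.09 Ω
X_C = 1/(ωC) = 65.88 Ω
Net reactance X = X_L − X_C = -25.79 Ω
Z = − j25.79 Ω
|Z| = √(0² + 25.79²) = 25.79 Ω
I = V/|Z| = 659.2 mA
V_L = I·|Z_L| = 0.6592 × 40.09 = 26.43 V

26.43 V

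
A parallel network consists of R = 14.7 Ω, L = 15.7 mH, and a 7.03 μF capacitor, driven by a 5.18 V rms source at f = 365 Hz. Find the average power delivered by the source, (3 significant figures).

1.83 W

ω = 2πf = 2293 rad/s
X_L = ωL = 36.0 Ω
X_C = 1/(ωC) = 62.0 Ω
Parallel: admittances add. Y = 1/R + 1/(jωL) + jωC
Y = (0.0680 − j0.0117) S
|Y| = 0.0690 S → |Z| = 1/|Y| = 14.5 Ω, ∠Z = −∠Y = 9.72°
I = V/|Z| = 358 mA
P = VI cos φ = 5.18 × 0.358 × cos(9.72°) = 1.83 W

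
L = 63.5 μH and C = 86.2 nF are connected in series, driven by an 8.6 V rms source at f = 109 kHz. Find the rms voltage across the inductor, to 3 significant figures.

14.1 V

ω = 2πf = 684900 rad/s
X_L = ωL = 43.5 Ω
X_C = 1/(ωC) = 16.9 Ω
Net reactance X = X_L − X_C = 26.6 Ω
Z = j26.6 Ω
|Z| = √(0² + 26.6²) = 26.6 Ω
I = V/|Z| = 324 mA
V_L = I·|Z_L| = 0.324 × 43.5 = 14.1 V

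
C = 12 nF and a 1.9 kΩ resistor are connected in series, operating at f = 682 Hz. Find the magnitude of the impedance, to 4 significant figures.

ω = 2πf = 4285 rad/s
X_C = 1/(ωC) = 19450 Ω
Z = 1900 − j19450 Ω
|Z| = √(1900² + 19450²) = 19540 Ω

19540 Ω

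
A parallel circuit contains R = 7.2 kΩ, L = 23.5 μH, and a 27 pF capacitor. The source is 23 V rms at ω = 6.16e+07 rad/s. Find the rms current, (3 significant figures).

22.6 mA

X_L = ωL = 1450 Ω
X_C = 1/(ωC) = 601 Ω
Parallel: admittances add. Y = 1/R + 1/(jωL) + jωC
Y = (0.000139 + j0.000972) S
|Y| = 0.000982 S → |Z| = 1/|Y| = 1020 Ω, ∠Z = −∠Y = -81.9°
I = V/|Z| = 23/1020 = 22.6 mA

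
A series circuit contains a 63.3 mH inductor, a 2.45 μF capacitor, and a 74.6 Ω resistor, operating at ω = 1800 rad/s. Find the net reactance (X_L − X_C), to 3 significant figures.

-113 Ω

X_L = ωL = 114 Ω
X_C = 1/(ωC) = 227 Ω
X = 114 − 227 = -113 Ω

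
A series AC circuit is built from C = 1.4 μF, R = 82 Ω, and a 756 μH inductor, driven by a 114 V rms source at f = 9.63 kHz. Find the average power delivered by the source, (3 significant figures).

ω = 2πf = 60510 rad/s
X_L = ωL = 45.7 Ω
X_C = 1/(ωC) = 11.8 Ω
Net reactance X = X_L − X_C = 33.9 Ω
Z = 82.0 + j33.9 Ω
|Z| = √(82.0² + 33.9²) = 88.7 Ω
∠Z = arctan(33.9/82.0) = 22.5°
I = V/|Z| = 1.28 A
P = VI cos φ = 114 × 1.28 × cos(22.5°) = 135 W

135 W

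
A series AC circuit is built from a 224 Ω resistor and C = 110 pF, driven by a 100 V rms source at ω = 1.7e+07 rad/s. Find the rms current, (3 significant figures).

172 mA

X_C = 1/(ωC) = 535 Ω
Z = 224 − j535 Ω
|Z| = √(224² + 535²) = 580 Ω
I = V/|Z| = 100/580 = 172 mA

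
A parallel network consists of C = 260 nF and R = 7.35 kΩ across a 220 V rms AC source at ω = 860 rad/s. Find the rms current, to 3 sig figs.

57.6 mA

X_C = 1/(ωC) = 4470 Ω
Parallel: admittances add. Y = 1/R + jωC
Y = (0.000136 + j0.000224) S
|Y| = 0.000262 S → |Z| = 1/|Y| = 3820 Ω, ∠Z = −∠Y = -58.7°
I = V/|Z| = 220/3820 = 57.6 mA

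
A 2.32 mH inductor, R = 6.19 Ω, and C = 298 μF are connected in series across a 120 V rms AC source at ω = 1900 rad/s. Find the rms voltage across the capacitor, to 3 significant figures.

X_L = ωL = 4.41 Ω
X_C = 1/(ωC) = 1.77 Ω
Net reactance X = X_L − X_C = 2.64 Ω
Z = 6.19 + j2.64 Ω
|Z| = √(6.19² + 2.64²) = 6.73 Ω
I = V/|Z| = 17.8 A
V_C = I·|Z_C| = 17.8 × 1.77 = 31.5 V

31.5 V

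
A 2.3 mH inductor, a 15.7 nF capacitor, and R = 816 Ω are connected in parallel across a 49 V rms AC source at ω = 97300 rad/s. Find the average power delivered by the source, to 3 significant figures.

2.94 W

X_L = ωL = 224 Ω
X_C = 1/(ωC) = 655 Ω
Parallel: admittances add. Y = 1/R + 1/(jωL) + jωC
Y = (0.00123 − j0.00294) S
|Y| = 0.00319 S → |Z| = 1/|Y| = 314 Ω, ∠Z = −∠Y = 67.4°
I = V/|Z| = 156 mA
P = VI cos φ = 49 × 0.156 × cos(67.4°) = 2.94 W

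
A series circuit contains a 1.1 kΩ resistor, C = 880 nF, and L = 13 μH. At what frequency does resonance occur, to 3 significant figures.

47.1 kHz

ω₀ = 1/√(LC) = 1/√(1.3e-05 × 8.8e-07) = 295700 rad/s
f₀ = ω₀/(2π) = 47.1 kHz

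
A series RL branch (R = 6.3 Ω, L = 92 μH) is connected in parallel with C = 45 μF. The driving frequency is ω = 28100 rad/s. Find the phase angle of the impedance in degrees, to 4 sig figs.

X_L = ωL = 2.585 Ω
X_C = 1/(ωC) = 0.7908 Ω
Branch 1 (R+jX_L): Z₁ = 6.300 + j2.585 Ω, |Z₁| = 6.810 Ω
Branch 2 (−jX_C): Z₂ = −j0.7908 Ω
Parallel: Z = Z₁Z₂/(Z₁+Z₂), |Z| = 0.8221 Ω, ∠Z = -83.59°

-83.59°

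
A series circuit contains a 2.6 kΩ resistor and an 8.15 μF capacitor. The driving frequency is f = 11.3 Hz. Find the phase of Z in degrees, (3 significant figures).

ω = 2πf = 71.00 rad/s
X_C = 1/(ωC) = 1730 Ω
Z = 2600 − j1730 Ω
|Z| = √(2600² + 1730²) = 3120 Ω
∠Z = arctan(-1730/2600) = -33.6°

-33.6°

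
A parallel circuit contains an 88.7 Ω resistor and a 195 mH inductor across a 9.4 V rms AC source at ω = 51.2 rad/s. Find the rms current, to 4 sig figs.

947.5 mA

X_L = ωL = 9.984 Ω
Parallel: admittances add. Y = 1/R + 1/(jωL)
Y = (0.01127 − j0.1002) S
|Y| = 0.1008 S → |Z| = 1/|Y| = 9.921 Ω, ∠Z = −∠Y = 83.58°
I = V/|Z| = 9.4/9.921 = 947.5 mA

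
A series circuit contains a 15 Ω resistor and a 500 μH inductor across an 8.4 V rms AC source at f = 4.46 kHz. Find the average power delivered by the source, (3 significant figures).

ω = 2πf = 28020 rad/s
X_L = ωL = 14.0 Ω
Z = 15.0 + j14.0 Ω
|Z| = √(15.0² + 14.0²) = 20.5 Ω
∠Z = arctan(14.0/15.0) = 43.0°
I = V/|Z| = 409 mA
P = VI cos φ = 8.4 × 0.409 × cos(43.0°) = 2.51 W

2.51 W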